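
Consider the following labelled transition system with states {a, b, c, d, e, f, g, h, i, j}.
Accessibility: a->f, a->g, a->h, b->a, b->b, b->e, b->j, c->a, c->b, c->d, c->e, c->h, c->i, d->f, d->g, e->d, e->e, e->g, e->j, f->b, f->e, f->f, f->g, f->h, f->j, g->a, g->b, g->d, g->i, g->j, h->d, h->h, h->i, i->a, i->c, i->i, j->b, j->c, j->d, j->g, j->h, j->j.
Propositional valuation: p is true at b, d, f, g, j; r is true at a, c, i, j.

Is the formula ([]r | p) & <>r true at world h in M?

At h: []r | p is false, <>r is true, so ([]r | p) & <>r is false.
  At h: []r is false, p is false, so []r | p is false.
    At h: []r requires r at every successor {d, h, i}.
      r fails at d, so []r is false at h.
  At h: <>r requires r at some successor in {d, h, i}.
    r holds at i, so <>r is true at h.

No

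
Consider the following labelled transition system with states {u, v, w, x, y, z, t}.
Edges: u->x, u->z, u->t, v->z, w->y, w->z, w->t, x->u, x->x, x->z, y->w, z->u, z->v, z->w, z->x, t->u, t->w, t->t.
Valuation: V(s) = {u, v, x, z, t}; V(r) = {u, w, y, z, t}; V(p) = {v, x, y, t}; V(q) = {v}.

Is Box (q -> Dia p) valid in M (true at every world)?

Let φ = Box (q -> Dia p). Evaluate φ at each world:
  u (successors {x, z, t}): φ is true.
  v (successors {z}): φ is true.
  w (successors {y, z, t}): φ is true.
  x (successors {u, x, z}): φ is true.
  y (successors {w}): φ is true.
  z (successors {u, v, w, x}): φ is false.
  t (successors {u, w, t}): φ is true.
Detail at z (counterexample):
  At z: Box (q -> Dia p) requires q -> Dia p at every successor {u, v, w, x}.
    q -> Dia p fails at v, so Box (q -> Dia p) is false at z.
      At v: q is true, Dia p is false, so q -> Dia p is false.

No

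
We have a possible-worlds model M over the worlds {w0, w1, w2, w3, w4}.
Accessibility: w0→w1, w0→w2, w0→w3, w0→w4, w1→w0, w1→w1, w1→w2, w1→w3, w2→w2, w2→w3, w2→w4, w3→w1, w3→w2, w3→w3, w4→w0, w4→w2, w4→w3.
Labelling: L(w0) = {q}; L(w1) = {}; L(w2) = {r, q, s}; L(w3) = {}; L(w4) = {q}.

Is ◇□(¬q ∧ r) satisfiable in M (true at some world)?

No

Recall that □ψ holds at a world iff ψ holds at every accessible world, and ◇ψ holds iff ψ holds at some accessible world.
Let φ = ◇□(¬q ∧ r). Evaluate φ at each world:
  w0 (successors {w1, w2, w3, w4}): φ is false.
  w1 (successors {w0, w1, w2, w3}): φ is false.
  w2 (successors {w2, w3, w4}): φ is false.
  w3 (successors {w1, w2, w3}): φ is false.
  w4 (successors {w0, w2, w3}): φ is false.
For instance, at w4:
  At w4: ◇□(¬q ∧ r) requires □(¬q ∧ r) at some successor in {w0, w2, w3}.
    At w0: □(¬q ∧ r) is false.
    At w2: □(¬q ∧ r) is false.
    At w3: □(¬q ∧ r) is false.
  So ◇□(¬q ∧ r) is false at w4.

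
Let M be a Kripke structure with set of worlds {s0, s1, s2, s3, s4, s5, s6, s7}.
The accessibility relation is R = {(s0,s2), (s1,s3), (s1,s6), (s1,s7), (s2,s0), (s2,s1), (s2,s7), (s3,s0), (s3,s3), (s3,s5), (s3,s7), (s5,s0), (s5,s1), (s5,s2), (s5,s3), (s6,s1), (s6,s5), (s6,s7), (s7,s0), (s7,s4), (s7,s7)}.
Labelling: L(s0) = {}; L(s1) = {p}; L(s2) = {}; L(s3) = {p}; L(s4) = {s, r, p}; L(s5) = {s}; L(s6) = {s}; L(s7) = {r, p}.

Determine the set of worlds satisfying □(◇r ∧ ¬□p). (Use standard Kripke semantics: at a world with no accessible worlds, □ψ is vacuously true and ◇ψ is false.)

s0, s1, s4

Let φ = □(◇r ∧ ¬□p). Evaluate φ at each world:
  s0 (successors {s2}): φ is true.
  s1 (successors {s3, s6, s7}): φ is true.
  s2 (successors {s0, s1, s7}): φ is false.
  s3 (successors {s0, s3, s5, s7}): φ is false.
  s4 (successors ∅): φ is true.
  s5 (successors {s0, s1, s2, s3}): φ is false.
  s6 (successors {s1, s5, s7}): φ is false.
  s7 (successors {s0, s4, s7}): φ is false.
For instance, at s2:
  At s2: □(◇r ∧ ¬□p) requires ◇r ∧ ¬□p at every successor {s0, s1, s7}.
    ◇r ∧ ¬□p fails at s0, so □(◇r ∧ ¬□p) is false at s2.
      At s0: ◇r is false, ¬□p is true, so ◇r ∧ ¬□p is false.
Satisfying worlds: {s0, s1, s4}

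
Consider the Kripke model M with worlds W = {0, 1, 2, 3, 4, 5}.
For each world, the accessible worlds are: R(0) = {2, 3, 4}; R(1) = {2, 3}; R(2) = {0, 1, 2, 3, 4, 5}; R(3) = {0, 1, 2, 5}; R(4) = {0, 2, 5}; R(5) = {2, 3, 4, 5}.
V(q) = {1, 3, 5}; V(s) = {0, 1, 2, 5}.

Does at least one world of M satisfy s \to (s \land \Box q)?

Yes

Recall that \Box ψ holds at a world iff ψ holds at every accessible world, and \Diamond ψ holds iff ψ holds at some accessible world.
Let φ = s \to (s \land \Box q). Evaluate φ at each world:
  0 (successors {2, 3, 4}): φ is false.
  1 (successors {2, 3}): φ is false.
  2 (successors {0, 1, 2, 3, 4, 5}): φ is false.
  3 (successors {0, 1, 2, 5}): φ is true.
  4 (successors {0, 2, 5}): φ is true.
  5 (successors {2, 3, 4, 5}): φ is false.
Detail at 3 (witness):
  At 3: s is false, s \land \Box q is false, so s \to (s \land \Box q) is true.
    At 3: s is false, \Box q is false, so s \land \Box q is false.
      At 3: \Box q requires q at every successor {0, 1, 2, 5}.
        q fails at 0, so \Box q is false at 3.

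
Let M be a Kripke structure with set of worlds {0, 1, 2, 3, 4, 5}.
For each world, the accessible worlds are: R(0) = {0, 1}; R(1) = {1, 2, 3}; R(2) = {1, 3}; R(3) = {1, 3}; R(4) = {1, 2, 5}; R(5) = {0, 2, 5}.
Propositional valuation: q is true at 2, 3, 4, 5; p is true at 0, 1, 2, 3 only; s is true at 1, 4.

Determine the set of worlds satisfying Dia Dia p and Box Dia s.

Let φ = Dia Dia p and Box Dia s. Evaluate φ at each world:
  0 (successors {0, 1}): φ is true.
  1 (successors {1, 2, 3}): φ is true.
  2 (successors {1, 3}): φ is true.
  3 (successors {1, 3}): φ is true.
  4 (successors {1, 2, 5}): φ is false.
  5 (successors {0, 2, 5}): φ is false.
For instance, at 4:
  At 4: Dia Dia p is true, Box Dia s is false, so Dia Dia p and Box Dia s is false.
    At 4: Dia Dia p requires Dia p at some successor in {1, 2, 5}.
      Dia p holds at 1, so Dia Dia p is true at 4.
    At 4: Box Dia s requires Dia s at every successor {1, 2, 5}.
      Dia s fails at 5, so Box Dia s is false at 4.
Satisfying worlds: {0, 1, 2, 3}

0, 1, 2, 3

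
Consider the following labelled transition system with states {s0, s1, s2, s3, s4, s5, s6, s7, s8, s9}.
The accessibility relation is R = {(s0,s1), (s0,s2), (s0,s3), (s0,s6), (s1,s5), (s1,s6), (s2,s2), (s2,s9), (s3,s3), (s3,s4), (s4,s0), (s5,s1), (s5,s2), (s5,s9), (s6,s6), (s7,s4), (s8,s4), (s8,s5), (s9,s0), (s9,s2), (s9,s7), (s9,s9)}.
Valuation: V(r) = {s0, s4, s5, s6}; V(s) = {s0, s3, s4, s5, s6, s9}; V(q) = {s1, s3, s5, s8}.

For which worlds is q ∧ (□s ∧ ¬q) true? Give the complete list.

Let φ = q ∧ (□s ∧ ¬q). Evaluate φ at each world:
  s0 (successors {s1, s2, s3, s6}): φ is false.
  s1 (successors {s5, s6}): φ is false.
  s2 (successors {s2, s9}): φ is false.
  s3 (successors {s3, s4}): φ is false.
  s4 (successors {s0}): φ is false.
  s5 (successors {s1, s2, s9}): φ is false.
  s6 (successors {s6}): φ is false.
  s7 (successors {s4}): φ is false.
  s8 (successors {s4, s5}): φ is false.
  s9 (successors {s0, s2, s7, s9}): φ is false.
For instance, at s6:
  At s6: q is false, □s ∧ ¬q is true, so q ∧ (□s ∧ ¬q) is false.
    At s6: □s is true, ¬q is true, so □s ∧ ¬q is true.
      At s6: □s requires s at every successor {s6}.
        At s6: s is true.
      So □s is true at s6.
Satisfying worlds: none.

none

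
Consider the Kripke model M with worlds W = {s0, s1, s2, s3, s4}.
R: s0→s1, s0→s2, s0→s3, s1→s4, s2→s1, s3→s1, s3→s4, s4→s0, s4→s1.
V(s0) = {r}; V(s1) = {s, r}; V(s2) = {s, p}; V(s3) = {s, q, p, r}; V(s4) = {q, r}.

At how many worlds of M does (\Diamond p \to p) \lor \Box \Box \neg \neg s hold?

Let φ = (\Diamond p \to p) \lor \Box \Box \neg \neg s. Evaluate φ at each world:
  s0 (successors {s1, s2, s3}): φ is false.
  s1 (successors {s4}): φ is true.
  s2 (successors {s1}): φ is true.
  s3 (successors {s1, s4}): φ is true.
  s4 (successors {s0, s1}): φ is true.
For instance, at s2:
  At s2: \Diamond p \to p is true, \Box \Box \neg \neg s is false, so (\Diamond p \to p) \lor \Box \Box \neg \neg s is true.
    At s2: \Diamond p is false, p is true, so \Diamond p \to p is true.
      At s2: \Diamond p requires p at some successor in {s1}.
        At s1: p is false.
      So \Diamond p is false at s2.
    At s2: \Box \Box \neg \neg s requires \Box \neg \neg s at every successor {s1}.
      \Box \neg \neg s fails at s1, so \Box \Box \neg \neg s is false at s2.
Satisfying worlds: {s1, s2, s3, s4}

4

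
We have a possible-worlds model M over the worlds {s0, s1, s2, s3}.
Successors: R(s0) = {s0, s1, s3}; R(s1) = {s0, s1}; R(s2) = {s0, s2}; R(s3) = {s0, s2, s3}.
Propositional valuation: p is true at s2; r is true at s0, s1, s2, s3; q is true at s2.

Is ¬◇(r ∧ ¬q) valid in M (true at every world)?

No

Recall that ◇ψ holds at a world iff ψ holds at some accessible world.
Let φ = ¬◇(r ∧ ¬q). Evaluate φ at each world:
  s0 (successors {s0, s1, s3}): φ is false.
  s1 (successors {s0, s1}): φ is false.
  s2 (successors {s0, s2}): φ is false.
  s3 (successors {s0, s2, s3}): φ is false.
Detail at s0 (counterexample):
  At s0: ◇(r ∧ ¬q) is true, so ¬◇(r ∧ ¬q) is false.
    At s0: ◇(r ∧ ¬q) requires r ∧ ¬q at some successor in {s0, s1, s3}.
      r ∧ ¬q holds at s0, so ◇(r ∧ ¬q) is true at s0.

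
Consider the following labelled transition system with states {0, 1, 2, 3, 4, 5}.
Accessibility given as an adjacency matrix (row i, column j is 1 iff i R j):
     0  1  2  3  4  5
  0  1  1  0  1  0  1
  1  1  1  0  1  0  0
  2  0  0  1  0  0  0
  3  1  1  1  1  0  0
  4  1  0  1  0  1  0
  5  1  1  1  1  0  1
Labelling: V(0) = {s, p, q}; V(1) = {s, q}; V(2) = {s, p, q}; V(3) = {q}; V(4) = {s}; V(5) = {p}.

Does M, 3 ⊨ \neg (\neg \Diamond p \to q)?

No

Recall that \Diamond ψ holds at a world iff ψ holds at some accessible world.
At 3: \neg \Diamond p \to q is true, so \neg (\neg \Diamond p \to q) is false.
  At 3: \neg \Diamond p is false, q is true, so \neg \Diamond p \to q is true.
    At 3: \Diamond p is true, so \neg \Diamond p is false.
      At 3: \Diamond p requires p at some successor in {0, 1, 2, 3}.
        p holds at 0, so \Diamond p is true at 3.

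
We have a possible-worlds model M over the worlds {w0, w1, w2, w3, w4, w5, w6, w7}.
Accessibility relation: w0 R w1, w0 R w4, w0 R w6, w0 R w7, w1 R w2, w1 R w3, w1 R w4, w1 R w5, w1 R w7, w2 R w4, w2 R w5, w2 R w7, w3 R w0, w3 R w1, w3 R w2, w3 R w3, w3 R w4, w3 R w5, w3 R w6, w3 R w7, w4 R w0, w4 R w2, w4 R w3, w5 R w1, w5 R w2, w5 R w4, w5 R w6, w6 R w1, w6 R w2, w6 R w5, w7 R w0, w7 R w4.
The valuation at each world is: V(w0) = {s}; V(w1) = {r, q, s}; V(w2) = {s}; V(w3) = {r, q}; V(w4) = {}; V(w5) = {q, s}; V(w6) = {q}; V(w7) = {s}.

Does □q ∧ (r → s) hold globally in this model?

Let φ = □q ∧ (r → s). Evaluate φ at each world:
  w0 (successors {w1, w4, w6, w7}): φ is false.
  w1 (successors {w2, w3, w4, w5, w7}): φ is false.
  w2 (successors {w4, w5, w7}): φ is false.
  w3 (successors {w0, w1, w2, w3, w4, w5, w6, w7}): φ is false.
  w4 (successors {w0, w2, w3}): φ is false.
  w5 (successors {w1, w2, w4, w6}): φ is false.
  w6 (successors {w1, w2, w5}): φ is false.
  w7 (successors {w0, w4}): φ is false.
Detail at w0 (counterexample):
  At w0: □q is false, r → s is true, so □q ∧ (r → s) is false.
    At w0: □q requires q at every successor {w1, w4, w6, w7}.
      q fails at w4, so □q is false at w0.

No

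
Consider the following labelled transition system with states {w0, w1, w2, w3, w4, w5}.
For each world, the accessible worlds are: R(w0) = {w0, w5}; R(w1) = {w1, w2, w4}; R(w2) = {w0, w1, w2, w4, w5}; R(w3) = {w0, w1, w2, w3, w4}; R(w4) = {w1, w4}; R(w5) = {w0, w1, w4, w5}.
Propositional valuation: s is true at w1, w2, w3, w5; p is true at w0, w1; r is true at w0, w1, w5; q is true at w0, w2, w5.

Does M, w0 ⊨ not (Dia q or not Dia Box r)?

At w0: Dia q or not Dia Box r is true, so not (Dia q or not Dia Box r) is false.
  At w0: Dia q is true, not Dia Box r is false, so Dia q or not Dia Box r is true.
    At w0: Dia q requires q at some successor in {w0, w5}.
      q holds at w0, so Dia q is true at w0.
    At w0: Dia Box r is true, so not Dia Box r is false.
      At w0: Dia Box r requires Box r at some successor in {w0, w5}.
        Box r holds at w0, so Dia Box r is true at w0.

No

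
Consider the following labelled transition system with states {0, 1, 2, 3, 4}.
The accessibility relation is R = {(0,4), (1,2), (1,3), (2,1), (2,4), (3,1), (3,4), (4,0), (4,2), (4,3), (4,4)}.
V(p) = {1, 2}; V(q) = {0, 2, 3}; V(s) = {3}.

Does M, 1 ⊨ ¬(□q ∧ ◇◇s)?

Yes

Recall that □ψ holds at a world iff ψ holds at every accessible world, and ◇ψ holds iff ψ holds at some accessible world.
At 1: □q ∧ ◇◇s is false, so ¬(□q ∧ ◇◇s) is true.
  At 1: □q is true, ◇◇s is false, so □q ∧ ◇◇s is false.
    At 1: □q requires q at every successor {2, 3}.
      At 2: q is true.
      At 3: q is true.
    So □q is true at 1.
    At 1: ◇◇s requires ◇s at some successor in {2, 3}.
      At 2: ◇s is false.
      At 3: ◇s is false.
    So ◇◇s is false at 1.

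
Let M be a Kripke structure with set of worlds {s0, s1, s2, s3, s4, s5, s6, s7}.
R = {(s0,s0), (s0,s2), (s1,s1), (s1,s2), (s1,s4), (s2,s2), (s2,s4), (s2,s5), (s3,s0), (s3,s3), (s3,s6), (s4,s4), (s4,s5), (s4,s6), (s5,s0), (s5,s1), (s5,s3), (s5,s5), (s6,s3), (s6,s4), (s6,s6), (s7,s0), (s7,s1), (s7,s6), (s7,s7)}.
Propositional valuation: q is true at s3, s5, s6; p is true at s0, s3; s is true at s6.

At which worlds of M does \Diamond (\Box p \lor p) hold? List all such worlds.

s0, s3, s5, s6, s7

Let φ = \Diamond (\Box p \lor p). Evaluate φ at each world:
  s0 (successors {s0, s2}): φ is true.
  s1 (successors {s1, s2, s4}): φ is false.
  s2 (successors {s2, s4, s5}): φ is false.
  s3 (successors {s0, s3, s6}): φ is true.
  s4 (successors {s4, s5, s6}): φ is false.
  s5 (successors {s0, s1, s3, s5}): φ is true.
  s6 (successors {s3, s4, s6}): φ is true.
  s7 (successors {s0, s1, s6, s7}): φ is true.
For instance, at s6:
  At s6: \Diamond (\Box p \lor p) requires \Box p \lor p at some successor in {s3, s4, s6}.
    \Box p \lor p holds at s3, so \Diamond (\Box p \lor p) is true at s6.
      At s3: \Box p is false, p is true, so \Box p \lor p is true.
Satisfying worlds: {s0, s3, s5, s6, s7}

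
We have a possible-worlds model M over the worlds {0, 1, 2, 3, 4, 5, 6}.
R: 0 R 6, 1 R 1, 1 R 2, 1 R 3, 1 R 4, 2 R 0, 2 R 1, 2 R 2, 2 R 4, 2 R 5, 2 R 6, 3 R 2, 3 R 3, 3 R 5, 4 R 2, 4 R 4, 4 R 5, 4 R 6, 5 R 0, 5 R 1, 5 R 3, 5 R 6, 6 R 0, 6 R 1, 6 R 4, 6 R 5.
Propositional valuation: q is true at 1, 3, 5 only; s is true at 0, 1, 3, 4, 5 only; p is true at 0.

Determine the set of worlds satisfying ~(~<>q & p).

Let φ = ~(~<>q & p). Evaluate φ at each world:
  0 (successors {6}): φ is false.
  1 (successors {1, 2, 3, 4}): φ is true.
  2 (successors {0, 1, 2, 4, 5, 6}): φ is true.
  3 (successors {2, 3, 5}): φ is true.
  4 (successors {2, 4, 5, 6}): φ is true.
  5 (successors {0, 1, 3, 6}): φ is true.
  6 (successors {0, 1, 4, 5}): φ is true.
For instance, at 3:
  At 3: ~<>q & p is false, so ~(~<>q & p) is true.
    At 3: ~<>q is false, p is false, so ~<>q & p is false.
      At 3: <>q is true, so ~<>q is false.
Satisfying worlds: {1, 2, 3, 4, 5, 6}

1, 2, 3, 4, 5, 6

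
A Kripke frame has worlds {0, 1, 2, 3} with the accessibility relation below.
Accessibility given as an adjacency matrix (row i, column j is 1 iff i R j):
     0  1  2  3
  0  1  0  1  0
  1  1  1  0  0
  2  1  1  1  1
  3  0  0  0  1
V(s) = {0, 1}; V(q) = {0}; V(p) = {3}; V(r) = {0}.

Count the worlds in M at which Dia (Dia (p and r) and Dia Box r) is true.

Recall that Box ψ holds at a world iff ψ holds at every accessible world, and Dia ψ holds iff ψ holds at some accessible world.
Let φ = Dia (Dia (p and r) and Dia Box r). Evaluate φ at each world:
  0 (successors {0, 2}): φ is false.
  1 (successors {0, 1}): φ is false.
  2 (successors {0, 1, 2, 3}): φ is false.
  3 (successors {3}): φ is false.
For instance, at 1:
  At 1: Dia (Dia (p and r) and Dia Box r) requires Dia (p and r) and Dia Box r at some successor in {0, 1}.
    At 0: Dia (p and r) and Dia Box r is false.
    At 1: Dia (p and r) and Dia Box r is false.
  So Dia (Dia (p and r) and Dia Box r) is false at 1.
Satisfying worlds: none.

0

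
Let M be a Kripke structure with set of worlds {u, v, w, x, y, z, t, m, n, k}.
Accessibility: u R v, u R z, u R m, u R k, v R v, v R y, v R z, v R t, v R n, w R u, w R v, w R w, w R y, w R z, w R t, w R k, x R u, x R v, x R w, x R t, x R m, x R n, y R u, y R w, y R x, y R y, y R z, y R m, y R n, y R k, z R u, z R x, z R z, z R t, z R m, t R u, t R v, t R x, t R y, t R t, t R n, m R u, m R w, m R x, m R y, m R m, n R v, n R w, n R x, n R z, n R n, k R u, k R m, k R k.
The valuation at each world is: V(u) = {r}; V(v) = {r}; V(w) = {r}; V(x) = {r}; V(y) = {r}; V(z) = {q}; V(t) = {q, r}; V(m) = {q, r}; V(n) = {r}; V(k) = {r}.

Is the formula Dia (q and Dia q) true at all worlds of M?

Let φ = Dia (q and Dia q). Evaluate φ at each world:
  u (successors {v, z, m, k}): φ is true.
  v (successors {v, y, z, t, n}): φ is true.
  w (successors {u, v, w, y, z, t, k}): φ is true.
  x (successors {u, v, w, t, m, n}): φ is true.
  y (successors {u, w, x, y, z, m, n, k}): φ is true.
  z (successors {u, x, z, t, m}): φ is true.
  t (successors {u, v, x, y, t, n}): φ is true.
  m (successors {u, w, x, y, m}): φ is true.
  n (successors {v, w, x, z, n}): φ is true.
  k (successors {u, m, k}): φ is true.
For instance, at y:
  At y: Dia (q and Dia q) requires q and Dia q at some successor in {u, w, x, y, z, m, n, k}.
    q and Dia q holds at z, so Dia (q and Dia q) is true at y.
      At z: q is true, Dia q is true, so q and Dia q is true.

Yes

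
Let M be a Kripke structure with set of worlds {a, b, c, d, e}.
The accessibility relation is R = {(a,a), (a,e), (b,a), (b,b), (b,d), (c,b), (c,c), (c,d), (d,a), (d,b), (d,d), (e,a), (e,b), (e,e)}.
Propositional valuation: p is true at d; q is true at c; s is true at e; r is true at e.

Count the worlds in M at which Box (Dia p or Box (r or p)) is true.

1

Let φ = Box (Dia p or Box (r or p)). Evaluate φ at each world:
  a (successors {a, e}): φ is false.
  b (successors {a, b, d}): φ is false.
  c (successors {b, c, d}): φ is true.
  d (successors {a, b, d}): φ is false.
  e (successors {a, b, e}): φ is false.
For instance, at a:
  At a: Box (Dia p or Box (r or p)) requires Dia p or Box (r or p) at every successor {a, e}.
    Dia p or Box (r or p) fails at a, so Box (Dia p or Box (r or p)) is false at a.
      At a: Dia p is false, Box (r or p) is false, so Dia p or Box (r or p) is false.
Satisfying worlds: {c}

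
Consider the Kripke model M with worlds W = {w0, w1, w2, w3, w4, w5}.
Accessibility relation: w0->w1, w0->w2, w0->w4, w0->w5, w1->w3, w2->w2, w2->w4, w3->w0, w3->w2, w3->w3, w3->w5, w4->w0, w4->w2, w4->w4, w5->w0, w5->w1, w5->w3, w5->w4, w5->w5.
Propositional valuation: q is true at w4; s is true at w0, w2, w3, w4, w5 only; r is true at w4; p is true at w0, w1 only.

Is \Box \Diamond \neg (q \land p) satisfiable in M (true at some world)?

Yes

Recall that \Box ψ holds at a world iff ψ holds at every accessible world, and \Diamond ψ holds iff ψ holds at some accessible world.
Let φ = \Box \Diamond \neg (q \land p). Evaluate φ at each world:
  w0 (successors {w1, w2, w4, w5}): φ is true.
  w1 (successors {w3}): φ is true.
  w2 (successors {w2, w4}): φ is true.
  w3 (successors {w0, w2, w3, w5}): φ is true.
  w4 (successors {w0, w2, w4}): φ is true.
  w5 (successors {w0, w1, w3, w4, w5}): φ is true.
Detail at w0 (witness):
  At w0: \Box \Diamond \neg (q \land p) requires \Diamond \neg (q \land p) at every successor {w1, w2, w4, w5}.
    At w1: \Diamond \neg (q \land p) is true.
    At w2: \Diamond \neg (q \land p) is true.
    At w4: \Diamond \neg (q \land p) is true.
    At w5: \Diamond \neg (q \land p) is true.
  So \Box \Diamond \neg (q \land p) is true at w0.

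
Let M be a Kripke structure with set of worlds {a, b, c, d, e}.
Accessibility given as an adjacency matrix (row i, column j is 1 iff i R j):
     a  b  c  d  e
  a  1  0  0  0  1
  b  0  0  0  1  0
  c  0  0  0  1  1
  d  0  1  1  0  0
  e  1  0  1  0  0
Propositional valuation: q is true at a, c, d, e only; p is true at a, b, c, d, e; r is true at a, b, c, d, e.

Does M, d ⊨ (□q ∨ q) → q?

Yes

At d: □q ∨ q is true, q is true, so (□q ∨ q) → q is true.
  At d: □q is false, q is true, so □q ∨ q is true.
    At d: □q requires q at every successor {b, c}.
      q fails at b, so □q is false at d.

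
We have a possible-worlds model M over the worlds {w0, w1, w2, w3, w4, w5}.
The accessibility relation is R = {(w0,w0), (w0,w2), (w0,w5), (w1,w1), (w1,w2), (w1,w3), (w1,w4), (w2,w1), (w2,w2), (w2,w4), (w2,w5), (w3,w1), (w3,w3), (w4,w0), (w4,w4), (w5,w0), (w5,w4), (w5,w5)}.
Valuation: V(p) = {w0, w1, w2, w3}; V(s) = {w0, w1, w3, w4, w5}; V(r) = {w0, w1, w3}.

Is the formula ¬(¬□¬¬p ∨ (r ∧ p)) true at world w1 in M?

At w1: ¬□¬¬p ∨ (r ∧ p) is true, so ¬(¬□¬¬p ∨ (r ∧ p)) is false.
  At w1: ¬□¬¬p is true, r ∧ p is true, so ¬□¬¬p ∨ (r ∧ p) is true.
    At w1: □¬¬p is false, so ¬□¬¬p is true.
      At w1: □¬¬p requires ¬¬p at every successor {w1, w2, w3, w4}.
        ¬¬p fails at w4, so □¬¬p is false at w1.

No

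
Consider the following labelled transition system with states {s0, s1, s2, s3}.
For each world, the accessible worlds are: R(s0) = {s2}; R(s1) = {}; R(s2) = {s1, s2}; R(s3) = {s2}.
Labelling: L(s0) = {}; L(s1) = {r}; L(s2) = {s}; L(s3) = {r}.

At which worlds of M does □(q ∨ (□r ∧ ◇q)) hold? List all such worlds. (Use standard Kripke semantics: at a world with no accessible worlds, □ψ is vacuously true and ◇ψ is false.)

s1

Let φ = □(q ∨ (□r ∧ ◇q)). Evaluate φ at each world:
  s0 (successors {s2}): φ is false.
  s1 (successors ∅): φ is true.
  s2 (successors {s1, s2}): φ is false.
  s3 (successors {s2}): φ is false.
For instance, at s0:
  At s0: □(q ∨ (□r ∧ ◇q)) requires q ∨ (□r ∧ ◇q) at every successor {s2}.
    q ∨ (□r ∧ ◇q) fails at s2, so □(q ∨ (□r ∧ ◇q)) is false at s0.
      At s2: q is false, □r ∧ ◇q is false, so q ∨ (□r ∧ ◇q) is false.
Satisfying worlds: {s1}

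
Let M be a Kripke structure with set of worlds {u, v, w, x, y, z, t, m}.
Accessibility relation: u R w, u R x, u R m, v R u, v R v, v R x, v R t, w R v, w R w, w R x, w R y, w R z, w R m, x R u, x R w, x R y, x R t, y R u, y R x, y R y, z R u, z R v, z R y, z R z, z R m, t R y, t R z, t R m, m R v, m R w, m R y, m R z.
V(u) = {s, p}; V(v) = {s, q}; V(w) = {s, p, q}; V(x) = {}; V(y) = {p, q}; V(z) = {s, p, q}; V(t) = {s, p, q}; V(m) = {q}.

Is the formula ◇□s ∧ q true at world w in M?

At w: ◇□s is false, q is true, so ◇□s ∧ q is false.
  At w: ◇□s requires □s at some successor in {v, w, x, y, z, m}.
    At v: □s is false.
    At w: □s is false.
    At x: □s is false.
    At y: □s is false.
    At z: □s is false.
    At m: □s is false.
  So ◇□s is false at w.

No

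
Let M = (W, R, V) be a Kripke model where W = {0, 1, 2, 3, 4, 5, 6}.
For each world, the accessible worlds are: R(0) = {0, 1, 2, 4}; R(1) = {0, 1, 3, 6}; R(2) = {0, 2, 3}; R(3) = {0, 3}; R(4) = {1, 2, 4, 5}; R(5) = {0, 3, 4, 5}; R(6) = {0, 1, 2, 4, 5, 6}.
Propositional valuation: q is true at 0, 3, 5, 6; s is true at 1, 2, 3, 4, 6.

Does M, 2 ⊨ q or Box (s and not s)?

Recall that Box ψ holds at a world iff ψ holds at every accessible world, and Dia ψ holds iff ψ holds at some accessible world.
At 2: q is false, Box (s and not s) is false, so q or Box (s and not s) is false.
  At 2: Box (s and not s) requires s and not s at every successor {0, 2, 3}.
    s and not s fails at 0, so Box (s and not s) is false at 2.

No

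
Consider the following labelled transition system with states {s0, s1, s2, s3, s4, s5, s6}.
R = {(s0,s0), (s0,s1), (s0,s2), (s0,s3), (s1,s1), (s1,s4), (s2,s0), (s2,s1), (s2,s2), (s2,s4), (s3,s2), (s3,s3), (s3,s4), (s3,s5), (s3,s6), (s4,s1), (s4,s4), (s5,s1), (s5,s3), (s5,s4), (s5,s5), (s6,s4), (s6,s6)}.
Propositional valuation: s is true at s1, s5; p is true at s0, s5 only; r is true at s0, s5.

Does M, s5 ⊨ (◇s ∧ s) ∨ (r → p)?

Yes

At s5: ◇s ∧ s is true, r → p is true, so (◇s ∧ s) ∨ (r → p) is true.
  At s5: ◇s is true, s is true, so ◇s ∧ s is true.
    At s5: ◇s requires s at some successor in {s1, s3, s4, s5}.
      s holds at s1, so ◇s is true at s5.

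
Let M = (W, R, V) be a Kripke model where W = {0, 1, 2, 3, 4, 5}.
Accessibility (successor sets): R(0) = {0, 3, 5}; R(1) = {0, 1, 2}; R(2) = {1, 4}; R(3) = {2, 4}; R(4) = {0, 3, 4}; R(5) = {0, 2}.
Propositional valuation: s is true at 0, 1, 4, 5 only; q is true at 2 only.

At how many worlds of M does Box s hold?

Let φ = Box s. Evaluate φ at each world:
  0 (successors {0, 3, 5}): φ is false.
  1 (successors {0, 1, 2}): φ is false.
  2 (successors {1, 4}): φ is true.
  3 (successors {2, 4}): φ is false.
  4 (successors {0, 3, 4}): φ is false.
  5 (successors {0, 2}): φ is false.
For instance, at 2:
  At 2: Box s requires s at every successor {1, 4}.
    At 1: s is true.
    At 4: s is true.
  So Box s is true at 2.
Satisfying worlds: {2}

1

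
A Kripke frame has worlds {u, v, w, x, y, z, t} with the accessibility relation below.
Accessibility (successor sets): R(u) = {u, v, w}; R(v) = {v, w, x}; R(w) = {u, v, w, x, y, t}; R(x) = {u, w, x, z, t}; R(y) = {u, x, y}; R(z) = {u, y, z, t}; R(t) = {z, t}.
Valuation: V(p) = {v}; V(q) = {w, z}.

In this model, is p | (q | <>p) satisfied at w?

At w: p is false, q | <>p is true, so p | (q | <>p) is true.
  At w: q is true, <>p is true, so q | <>p is true.
    At w: <>p requires p at some successor in {u, v, w, x, y, t}.
      p holds at v, so <>p is true at w.

Yes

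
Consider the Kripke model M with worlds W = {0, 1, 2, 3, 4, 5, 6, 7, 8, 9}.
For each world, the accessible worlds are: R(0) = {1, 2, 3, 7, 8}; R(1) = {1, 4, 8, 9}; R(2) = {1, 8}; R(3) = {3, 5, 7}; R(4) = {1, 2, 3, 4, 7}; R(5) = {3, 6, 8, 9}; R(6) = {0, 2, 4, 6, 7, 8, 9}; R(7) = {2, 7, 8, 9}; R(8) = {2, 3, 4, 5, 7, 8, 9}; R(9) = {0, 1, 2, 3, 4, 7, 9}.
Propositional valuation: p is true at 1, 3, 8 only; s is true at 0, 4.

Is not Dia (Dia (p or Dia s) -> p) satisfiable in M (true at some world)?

No

Let φ = not Dia (Dia (p or Dia s) -> p). Evaluate φ at each world:
  0 (successors {1, 2, 3, 7, 8}): φ is false.
  1 (successors {1, 4, 8, 9}): φ is false.
  2 (successors {1, 8}): φ is false.
  3 (successors {3, 5, 7}): φ is false.
  4 (successors {1, 2, 3, 4, 7}): φ is false.
  5 (successors {3, 6, 8, 9}): φ is false.
  6 (successors {0, 2, 4, 6, 7, 8, 9}): φ is false.
  7 (successors {2, 7, 8, 9}): φ is false.
  8 (successors {2, 3, 4, 5, 7, 8, 9}): φ is false.
  9 (successors {0, 1, 2, 3, 4, 7, 9}): φ is false.
For instance, at 2:
  At 2: Dia (Dia (p or Dia s) -> p) is true, so not Dia (Dia (p or Dia s) -> p) is false.
    At 2: Dia (Dia (p or Dia s) -> p) requires Dia (p or Dia s) -> p at some successor in {1, 8}.
      Dia (p or Dia s) -> p holds at 1, so Dia (Dia (p or Dia s) -> p) is true at 2.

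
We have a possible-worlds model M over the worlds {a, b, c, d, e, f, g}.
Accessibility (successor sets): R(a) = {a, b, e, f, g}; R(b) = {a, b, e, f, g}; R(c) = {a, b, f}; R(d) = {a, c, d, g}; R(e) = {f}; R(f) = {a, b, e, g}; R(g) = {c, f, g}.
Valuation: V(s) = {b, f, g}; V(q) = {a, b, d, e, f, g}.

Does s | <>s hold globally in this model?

Let φ = s | <>s. Evaluate φ at each world:
  a (successors {a, b, e, f, g}): φ is true.
  b (successors {a, b, e, f, g}): φ is true.
  c (successors {a, b, f}): φ is true.
  d (successors {a, c, d, g}): φ is true.
  e (successors {f}): φ is true.
  f (successors {a, b, e, g}): φ is true.
  g (successors {c, f, g}): φ is true.
For instance, at f:
  At f: s is true, <>s is true, so s | <>s is true.
    At f: <>s requires s at some successor in {a, b, e, g}.
      s holds at b, so <>s is true at f.

Yes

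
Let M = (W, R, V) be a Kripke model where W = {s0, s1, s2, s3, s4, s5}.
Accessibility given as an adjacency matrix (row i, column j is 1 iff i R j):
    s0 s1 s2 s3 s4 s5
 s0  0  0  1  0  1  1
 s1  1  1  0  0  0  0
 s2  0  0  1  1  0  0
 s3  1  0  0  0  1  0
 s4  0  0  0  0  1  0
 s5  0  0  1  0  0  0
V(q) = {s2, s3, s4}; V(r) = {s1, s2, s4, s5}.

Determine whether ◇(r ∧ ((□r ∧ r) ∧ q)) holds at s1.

At s1: ◇(r ∧ ((□r ∧ r) ∧ q)) requires r ∧ ((□r ∧ r) ∧ q) at some successor in {s0, s1}.
  At s0: r ∧ ((□r ∧ r) ∧ q) is false.
  At s1: r ∧ ((□r ∧ r) ∧ q) is false.
So ◇(r ∧ ((□r ∧ r) ∧ q)) is false at s1.

No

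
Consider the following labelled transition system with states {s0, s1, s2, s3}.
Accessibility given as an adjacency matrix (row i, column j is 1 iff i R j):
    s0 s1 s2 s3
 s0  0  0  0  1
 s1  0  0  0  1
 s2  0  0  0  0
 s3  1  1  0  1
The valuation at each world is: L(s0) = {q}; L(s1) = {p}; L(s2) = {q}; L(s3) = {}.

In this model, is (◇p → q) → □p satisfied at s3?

At s3: ◇p → q is false, □p is false, so (◇p → q) → □p is true.
  At s3: ◇p is true, q is false, so ◇p → q is false.
    At s3: ◇p requires p at some successor in {s0, s1, s3}.
      p holds at s1, so ◇p is true at s3.
  At s3: □p requires p at every successor {s0, s1, s3}.
    p fails at s0, so □p is false at s3.

Yes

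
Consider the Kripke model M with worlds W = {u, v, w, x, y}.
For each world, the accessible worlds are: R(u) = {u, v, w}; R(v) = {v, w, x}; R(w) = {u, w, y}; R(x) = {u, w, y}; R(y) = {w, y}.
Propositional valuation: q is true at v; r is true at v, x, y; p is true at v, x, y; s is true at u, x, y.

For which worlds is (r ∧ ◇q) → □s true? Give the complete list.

Recall that □ψ holds at a world iff ψ holds at every accessible world, and ◇ψ holds iff ψ holds at some accessible world.
Let φ = (r ∧ ◇q) → □s. Evaluate φ at each world:
  u (successors {u, v, w}): φ is true.
  v (successors {v, w, x}): φ is false.
  w (successors {u, w, y}): φ is true.
  x (successors {u, w, y}): φ is true.
  y (successors {w, y}): φ is true.
For instance, at v:
  At v: r ∧ ◇q is true, □s is false, so (r ∧ ◇q) → □s is false.
    At v: r is true, ◇q is true, so r ∧ ◇q is true.
      At v: ◇q requires q at some successor in {v, w, x}.
        q holds at v, so ◇q is true at v.
    At v: □s requires s at every successor {v, w, x}.
      s fails at v, so □s is false at v.
Satisfying worlds: {u, w, x, y}

u, w, x, y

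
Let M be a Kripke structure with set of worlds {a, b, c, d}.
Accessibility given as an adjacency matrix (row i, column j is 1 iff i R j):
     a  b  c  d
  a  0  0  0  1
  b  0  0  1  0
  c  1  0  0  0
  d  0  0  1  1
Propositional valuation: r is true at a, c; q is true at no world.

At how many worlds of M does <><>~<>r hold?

2

Let φ = <><>~<>r. Evaluate φ at each world:
  a (successors {d}): φ is false.
  b (successors {c}): φ is true.
  c (successors {a}): φ is false.
  d (successors {c, d}): φ is true.
For instance, at b:
  At b: <><>~<>r requires <>~<>r at some successor in {c}.
    <>~<>r holds at c, so <><>~<>r is true at b.
      At c: <>~<>r requires ~<>r at some successor in {a}.
        ~<>r holds at a, so <>~<>r is true at c.
Satisfying worlds: {b, d}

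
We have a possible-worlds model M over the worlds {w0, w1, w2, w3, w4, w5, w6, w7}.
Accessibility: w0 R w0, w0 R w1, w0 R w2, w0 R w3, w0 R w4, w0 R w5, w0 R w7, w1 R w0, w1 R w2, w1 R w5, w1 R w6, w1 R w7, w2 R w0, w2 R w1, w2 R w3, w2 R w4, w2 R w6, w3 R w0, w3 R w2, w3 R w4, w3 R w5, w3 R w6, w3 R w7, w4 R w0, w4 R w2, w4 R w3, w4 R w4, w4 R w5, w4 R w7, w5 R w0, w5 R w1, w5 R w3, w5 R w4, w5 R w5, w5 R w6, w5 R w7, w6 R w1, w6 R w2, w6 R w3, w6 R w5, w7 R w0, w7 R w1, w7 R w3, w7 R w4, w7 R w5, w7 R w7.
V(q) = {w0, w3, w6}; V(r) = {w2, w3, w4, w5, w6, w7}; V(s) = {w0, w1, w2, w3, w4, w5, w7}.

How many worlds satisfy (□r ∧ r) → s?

Let φ = (□r ∧ r) → s. Evaluate φ at each world:
  w0 (successors {w0, w1, w2, w3, w4, w5, w7}): φ is true.
  w1 (successors {w0, w2, w5, w6, w7}): φ is true.
  w2 (successors {w0, w1, w3, w4, w6}): φ is true.
  w3 (successors {w0, w2, w4, w5, w6, w7}): φ is true.
  w4 (successors {w0, w2, w3, w4, w5, w7}): φ is true.
  w5 (successors {w0, w1, w3, w4, w5, w6, w7}): φ is true.
  w6 (successors {w1, w2, w3, w5}): φ is true.
  w7 (successors {w0, w1, w3, w4, w5, w7}): φ is true.
For instance, at w1:
  At w1: □r ∧ r is false, s is true, so (□r ∧ r) → s is true.
    At w1: □r is false, r is false, so □r ∧ r is false.
      At w1: □r requires r at every successor {w0, w2, w5, w6, w7}.
        r fails at w0, so □r is false at w1.
Satisfying worlds: {w0, w1, w2, w3, w4, w5, w6, w7}

8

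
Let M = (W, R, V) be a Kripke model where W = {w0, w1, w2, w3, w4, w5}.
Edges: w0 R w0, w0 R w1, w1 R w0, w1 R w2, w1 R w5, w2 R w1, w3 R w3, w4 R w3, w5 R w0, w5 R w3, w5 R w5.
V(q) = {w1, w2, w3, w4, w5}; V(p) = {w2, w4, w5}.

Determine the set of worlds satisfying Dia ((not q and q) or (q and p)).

Let φ = Dia ((not q and q) or (q and p)). Evaluate φ at each world:
  w0 (successors {w0, w1}): φ is false.
  w1 (successors {w0, w2, w5}): φ is true.
  w2 (successors {w1}): φ is false.
  w3 (successors {w3}): φ is false.
  w4 (successors {w3}): φ is false.
  w5 (successors {w0, w3, w5}): φ is true.
For instance, at w4:
  At w4: Dia ((not q and q) or (q and p)) requires (not q and q) or (q and p) at some successor in {w3}.
    At w3: (not q and q) or (q and p) is false.
  So Dia ((not q and q) or (q and p)) is false at w4.
Satisfying worlds: {w1, w5}

w1, w5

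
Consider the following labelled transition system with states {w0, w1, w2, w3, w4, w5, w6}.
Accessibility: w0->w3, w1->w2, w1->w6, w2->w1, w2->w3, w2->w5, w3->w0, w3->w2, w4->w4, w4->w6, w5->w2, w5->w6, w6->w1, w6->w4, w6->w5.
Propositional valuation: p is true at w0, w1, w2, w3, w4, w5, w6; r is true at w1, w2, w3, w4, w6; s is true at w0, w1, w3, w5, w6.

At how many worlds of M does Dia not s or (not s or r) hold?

6

Recall that Dia ψ holds at a world iff ψ holds at some accessible world.
Let φ = Dia not s or (not s or r). Evaluate φ at each world:
  w0 (successors {w3}): φ is false.
  w1 (successors {w2, w6}): φ is true.
  w2 (successors {w1, w3, w5}): φ is true.
  w3 (successors {w0, w2}): φ is true.
  w4 (successors {w4, w6}): φ is true.
  w5 (successors {w2, w6}): φ is true.
  w6 (successors {w1, w4, w5}): φ is true.
For instance, at w4:
  At w4: Dia not s is true, not s or r is true, so Dia not s or (not s or r) is true.
    At w4: Dia not s requires not s at some successor in {w4, w6}.
      not s holds at w4, so Dia not s is true at w4.
Satisfying worlds: {w1, w2, w3, w4, w5, w6}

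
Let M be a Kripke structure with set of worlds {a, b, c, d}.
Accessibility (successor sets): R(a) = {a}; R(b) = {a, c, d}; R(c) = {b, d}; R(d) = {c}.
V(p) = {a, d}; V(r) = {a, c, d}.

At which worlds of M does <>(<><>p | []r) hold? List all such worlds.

a, b, c, d

Let φ = <>(<><>p | []r). Evaluate φ at each world:
  a (successors {a}): φ is true.
  b (successors {a, c, d}): φ is true.
  c (successors {b, d}): φ is true.
  d (successors {c}): φ is true.
For instance, at b:
  At b: <>(<><>p | []r) requires <><>p | []r at some successor in {a, c, d}.
    <><>p | []r holds at a, so <>(<><>p | []r) is true at b.
      At a: <><>p is true, []r is true, so <><>p | []r is true.
Satisfying worlds: {a, b, c, d}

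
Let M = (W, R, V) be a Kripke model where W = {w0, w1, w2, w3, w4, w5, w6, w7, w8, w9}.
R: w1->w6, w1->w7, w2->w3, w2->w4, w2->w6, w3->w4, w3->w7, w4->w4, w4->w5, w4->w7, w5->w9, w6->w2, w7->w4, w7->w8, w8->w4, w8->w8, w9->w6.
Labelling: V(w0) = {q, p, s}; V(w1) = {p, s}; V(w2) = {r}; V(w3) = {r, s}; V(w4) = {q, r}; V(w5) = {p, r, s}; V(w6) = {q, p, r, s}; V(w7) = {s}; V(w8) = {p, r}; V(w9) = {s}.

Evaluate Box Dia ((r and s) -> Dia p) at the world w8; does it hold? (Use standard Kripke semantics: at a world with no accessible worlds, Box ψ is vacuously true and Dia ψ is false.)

Recall that Box ψ holds at a world iff ψ holds at every accessible world, and Dia ψ holds iff ψ holds at some accessible world.
At w8: Box Dia ((r and s) -> Dia p) requires Dia ((r and s) -> Dia p) at every successor {w4, w8}.
    At w4: Dia ((r and s) -> Dia p) requires (r and s) -> Dia p at some successor in {w4, w5, w7}.
      (r and s) -> Dia p holds at w4, so Dia ((r and s) -> Dia p) is true at w4.
    At w8: Dia ((r and s) -> Dia p) requires (r and s) -> Dia p at some successor in {w4, w8}.
      (r and s) -> Dia p holds at w4, so Dia ((r and s) -> Dia p) is true at w8.
So Box Dia ((r and s) -> Dia p) is true at w8.

Yes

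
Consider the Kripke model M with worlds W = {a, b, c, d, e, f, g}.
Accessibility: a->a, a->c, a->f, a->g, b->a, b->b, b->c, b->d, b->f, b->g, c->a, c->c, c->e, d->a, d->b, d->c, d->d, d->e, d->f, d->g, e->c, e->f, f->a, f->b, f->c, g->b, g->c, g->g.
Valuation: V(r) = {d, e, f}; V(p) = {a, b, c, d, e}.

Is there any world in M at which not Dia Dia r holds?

Let φ = not Dia Dia r. Evaluate φ at each world:
  a (successors {a, c, f, g}): φ is false.
  b (successors {a, b, c, d, f, g}): φ is false.
  c (successors {a, c, e}): φ is false.
  d (successors {a, b, c, d, e, f, g}): φ is false.
  e (successors {c, f}): φ is false.
  f (successors {a, b, c}): φ is false.
  g (successors {b, c, g}): φ is false.
For instance, at g:
  At g: Dia Dia r is true, so not Dia Dia r is false.
    At g: Dia Dia r requires Dia r at some successor in {b, c, g}.
      Dia r holds at b, so Dia Dia r is true at g.

No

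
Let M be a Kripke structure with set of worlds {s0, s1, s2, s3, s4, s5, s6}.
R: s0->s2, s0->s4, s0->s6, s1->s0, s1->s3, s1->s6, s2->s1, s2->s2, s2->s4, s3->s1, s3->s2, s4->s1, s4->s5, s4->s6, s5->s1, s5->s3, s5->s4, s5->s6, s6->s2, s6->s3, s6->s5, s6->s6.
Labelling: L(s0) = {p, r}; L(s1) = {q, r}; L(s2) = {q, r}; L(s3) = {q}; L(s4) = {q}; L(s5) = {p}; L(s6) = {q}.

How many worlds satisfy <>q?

Recall that <>ψ holds at a world iff ψ holds at some accessible world.
Let φ = <>q. Evaluate φ at each world:
  s0 (successors {s2, s4, s6}): φ is true.
  s1 (successors {s0, s3, s6}): φ is true.
  s2 (successors {s1, s2, s4}): φ is true.
  s3 (successors {s1, s2}): φ is true.
  s4 (successors {s1, s5, s6}): φ is true.
  s5 (successors {s1, s3, s4, s6}): φ is true.
  s6 (successors {s2, s3, s5, s6}): φ is true.
For instance, at s0:
  At s0: <>q requires q at some successor in {s2, s4, s6}.
    q holds at s2, so <>q is true at s0.
Satisfying worlds: {s0, s1, s2, s3, s4, s5, s6}

7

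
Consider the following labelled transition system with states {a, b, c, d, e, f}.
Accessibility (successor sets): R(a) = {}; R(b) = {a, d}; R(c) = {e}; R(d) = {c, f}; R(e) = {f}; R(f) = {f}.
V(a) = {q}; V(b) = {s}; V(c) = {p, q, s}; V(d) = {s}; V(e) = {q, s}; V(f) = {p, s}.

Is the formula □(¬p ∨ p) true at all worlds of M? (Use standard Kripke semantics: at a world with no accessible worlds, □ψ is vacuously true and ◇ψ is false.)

Recall that □ψ holds at a world iff ψ holds at every accessible world, and ◇ψ holds iff ψ holds at some accessible world.
Let φ = □(¬p ∨ p). Evaluate φ at each world:
  a (successors ∅): φ is true.
  b (successors {a, d}): φ is true.
  c (successors {e}): φ is true.
  d (successors {c, f}): φ is true.
  e (successors {f}): φ is true.
  f (successors {f}): φ is true.
For instance, at c:
  At c: □(¬p ∨ p) requires ¬p ∨ p at every successor {e}.
    At e: ¬p ∨ p is true.
  So □(¬p ∨ p) is true at c.

Yes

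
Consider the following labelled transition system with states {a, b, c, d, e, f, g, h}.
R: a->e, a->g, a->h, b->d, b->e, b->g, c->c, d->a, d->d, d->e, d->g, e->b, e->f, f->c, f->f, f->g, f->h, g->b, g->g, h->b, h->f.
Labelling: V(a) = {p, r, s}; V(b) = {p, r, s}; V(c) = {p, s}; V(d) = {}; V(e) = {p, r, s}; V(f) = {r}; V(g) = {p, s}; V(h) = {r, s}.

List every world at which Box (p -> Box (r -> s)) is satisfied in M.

c, e, f, g, h

Let φ = Box (p -> Box (r -> s)). Evaluate φ at each world:
  a (successors {e, g, h}): φ is false.
  b (successors {d, e, g}): φ is false.
  c (successors {c}): φ is true.
  d (successors {a, d, e, g}): φ is false.
  e (successors {b, f}): φ is true.
  f (successors {c, f, g, h}): φ is true.
  g (successors {b, g}): φ is true.
  h (successors {b, f}): φ is true.
For instance, at b:
  At b: Box (p -> Box (r -> s)) requires p -> Box (r -> s) at every successor {d, e, g}.
    p -> Box (r -> s) fails at e, so Box (p -> Box (r -> s)) is false at b.
      At e: p is true, Box (r -> s) is false, so p -> Box (r -> s) is false.
Satisfying worlds: {c, e, f, g, h}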